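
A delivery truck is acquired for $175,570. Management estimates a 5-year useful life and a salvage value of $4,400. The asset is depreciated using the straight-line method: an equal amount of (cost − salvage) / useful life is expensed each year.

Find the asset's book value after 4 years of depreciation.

Depreciable base = $175,570 − $4,400 = $171,170.
Annual expense = $171,170 / 5 = $34,234.
End of year 1: book value $141,336.
End of year 2: book value $107,102.
End of year 3: book value $72,868.
End of year 4: book value $38,634.

$38,634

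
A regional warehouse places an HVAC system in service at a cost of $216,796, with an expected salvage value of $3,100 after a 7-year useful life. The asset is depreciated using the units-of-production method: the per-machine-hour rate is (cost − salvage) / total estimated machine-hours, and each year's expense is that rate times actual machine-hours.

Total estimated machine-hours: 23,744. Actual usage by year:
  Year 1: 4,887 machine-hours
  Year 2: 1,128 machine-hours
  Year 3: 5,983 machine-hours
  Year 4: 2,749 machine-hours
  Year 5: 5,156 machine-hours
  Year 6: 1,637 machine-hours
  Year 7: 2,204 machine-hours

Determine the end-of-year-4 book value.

Depreciable base = $216,796 − $3,100 = $213,696.
Rate = $213,696 / 23,744 machine-hours = $9 per machine-hour.
Year 1: 4,887 × $9 = $43,983. Book value $172,813.
Year 2: 1,128 × $9 = $10,152. Book value $162,661.
Year 3: 5,983 × $9 = $53,847. Book value $108,814.
Year 4: 2,749 × $9 = $24,741. Book value $84,073.

$84,073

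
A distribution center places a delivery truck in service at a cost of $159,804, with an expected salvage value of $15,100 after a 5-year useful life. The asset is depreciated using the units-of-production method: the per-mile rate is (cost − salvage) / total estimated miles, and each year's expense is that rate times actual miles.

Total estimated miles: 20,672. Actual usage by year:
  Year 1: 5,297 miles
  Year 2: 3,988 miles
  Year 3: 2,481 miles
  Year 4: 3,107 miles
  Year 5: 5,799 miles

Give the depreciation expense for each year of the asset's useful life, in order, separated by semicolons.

Depreciable base = $159,804 − $15,100 = $144,704.
Rate = $144,704 / 20,672 miles = $7 per mile.
Year 1: 5,297 × $7 = $37,079. Book value $122,725.
Year 2: 3,988 × $7 = $27,916. Book value $94,809.
Year 3: 2,481 × $7 = $17,367. Book value $77,442.
Year 4: 3,107 × $7 = $21,749. Book value $55,693.
Year 5: 5,799 × $7 = $40,593. Book value $15,100.

$37,079; $27,916; $17,367; $21,749; $40,593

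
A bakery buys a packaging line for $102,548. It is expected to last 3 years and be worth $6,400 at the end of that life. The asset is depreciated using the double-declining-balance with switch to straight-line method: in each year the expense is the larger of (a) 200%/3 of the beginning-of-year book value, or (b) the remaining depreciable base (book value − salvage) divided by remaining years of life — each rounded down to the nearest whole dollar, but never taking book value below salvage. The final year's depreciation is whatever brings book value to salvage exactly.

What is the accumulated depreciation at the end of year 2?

Depreciable base = $102,548 − $6,400 = $96,148.
Year 1: DB = ⌊$102,548 × 200%/3⌋ = $68,365; SL = ⌊$96,148/3⌋ = $32,049 → take DB $68,365. Book value $34,183.
Year 2: DB = ⌊$34,183 × 200%/3⌋ = $22,788; SL = ⌊$27,783/2⌋ = $13,891 → take DB $22,788. Book value $11,395.
Accumulated through year 2 = $102,548 − $11,395 = $91,153.

$91,153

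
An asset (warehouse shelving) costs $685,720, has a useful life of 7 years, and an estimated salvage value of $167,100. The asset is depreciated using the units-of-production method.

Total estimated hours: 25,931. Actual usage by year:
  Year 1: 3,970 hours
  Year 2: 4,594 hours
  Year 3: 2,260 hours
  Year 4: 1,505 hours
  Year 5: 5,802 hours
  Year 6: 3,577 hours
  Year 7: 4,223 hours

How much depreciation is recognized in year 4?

$30,100

Depreciable base = $685,720 − $167,100 = $518,620.
Rate = $518,620 / 25,931 hours = $20 per hour.
Year 1: 3,970 × $20 = $79,400. Book value $606,320.
Year 2: 4,594 × $20 = $91,880. Book value $514,440.
Year 3: 2,260 × $20 = $45,200. Book value $469,240.
Year 4: 1,505 × $20 = $30,100. Book value $439,140.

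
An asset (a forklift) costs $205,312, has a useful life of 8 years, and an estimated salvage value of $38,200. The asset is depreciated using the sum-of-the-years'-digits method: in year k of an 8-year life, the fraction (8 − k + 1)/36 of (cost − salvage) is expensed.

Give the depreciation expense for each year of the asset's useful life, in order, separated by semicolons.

Depreciable base = $205,312 − $38,200 = $167,112.
Sum of the years' digits = 8+7+6+5+4+3+2+1 = 36.
Year 1: $167,112 × 8/36 = $37,136. Book value $168,176.
Year 2: $167,112 × 7/36 = $32,494. Book value $135,682.
Year 3: $167,112 × 6/36 = $27,852. Book value $107,830.
Year 4: $167,112 × 5/36 = $23,210. Book value $84,620.
Year 5: $167,112 × 4/36 = $18,568. Book value $66,052.
Year 6: $167,112 × 3/36 = $13,926. Book value $52,126.
Year 7: $167,112 × 2/36 = $9,284. Book value $42,842.
Year 8: $167,112 × 1/36 = $4,642. Book value $38,200.

$37,136; $32,494; $27,852; $23,210; $18,568; $13,926; $9,284; $4,642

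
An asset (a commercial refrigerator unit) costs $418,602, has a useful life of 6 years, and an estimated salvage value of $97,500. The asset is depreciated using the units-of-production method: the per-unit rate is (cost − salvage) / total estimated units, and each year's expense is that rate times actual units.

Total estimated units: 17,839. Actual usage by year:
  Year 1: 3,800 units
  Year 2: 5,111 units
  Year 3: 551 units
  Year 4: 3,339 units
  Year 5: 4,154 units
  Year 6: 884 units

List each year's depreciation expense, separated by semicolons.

Depreciable base = $418,602 − $97,500 = $321,102.
Rate = $321,102 / 17,839 units = $18 per unit.
Year 1: 3,800 × $18 = $68,400. Book value $350,202.
Year 2: 5,111 × $18 = $91,998. Book value $258,204.
Year 3: 551 × $18 = $9,918. Book value $248,286.
Year 4: 3,339 × $18 = $60,102. Book value $188,184.
Year 5: 4,154 × $18 = $74,772. Book value $113,412.
Year 6: 884 × $18 = $15,912. Book value $97,500.

$68,400; $91,998; $9,918; $60,102; $74,772; $15,912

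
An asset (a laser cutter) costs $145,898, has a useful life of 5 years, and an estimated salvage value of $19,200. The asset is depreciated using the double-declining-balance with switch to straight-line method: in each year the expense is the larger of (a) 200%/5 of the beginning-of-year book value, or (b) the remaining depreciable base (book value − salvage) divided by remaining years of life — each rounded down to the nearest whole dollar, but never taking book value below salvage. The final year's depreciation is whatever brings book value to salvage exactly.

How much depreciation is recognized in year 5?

$0

Depreciable base = $145,898 − $19,200 = $126,698.
Year 1: DB = ⌊$145,898 × 200%/5⌋ = $58,359; SL = ⌊$126,698/5⌋ = $25,339 → take DB $58,359. Book value $87,539.
Year 2: DB = ⌊$87,539 × 200%/5⌋ = $35,015; SL = ⌊$68,339/4⌋ = $17,084 → take DB $35,015. Book value $52,524.
Year 3: DB = ⌊$52,524 × 200%/5⌋ = $21,009; SL = ⌊$33,324/3⌋ = $11,108 → take DB $21,009. Book value $31,515.
Year 4: DB = ⌊$31,515 × 200%/5⌋ = $12,606; SL = ⌊$12,315/2⌋ = $6,157 → take DB $12,606, capped at $12,315. Book value $19,200.
Year 5 (final): $19,200 − $19,200 = $0. Book value $19,200.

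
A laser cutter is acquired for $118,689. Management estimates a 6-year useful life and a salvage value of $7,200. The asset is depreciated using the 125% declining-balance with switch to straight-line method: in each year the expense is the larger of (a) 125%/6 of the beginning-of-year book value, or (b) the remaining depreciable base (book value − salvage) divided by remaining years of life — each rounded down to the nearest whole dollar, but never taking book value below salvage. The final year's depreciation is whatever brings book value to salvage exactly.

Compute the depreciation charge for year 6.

$16,797

Depreciable base = $118,689 − $7,200 = $111,489.
Year 1: DB = ⌊$118,689 × 125%/6⌋ = $24,726; SL = ⌊$111,489/6⌋ = $18,581 → take DB $24,726. Book value $93,963.
Year 2: DB = ⌊$93,963 × 125%/6⌋ = $19,575; SL = ⌊$86,763/5⌋ = $17,352 → take DB $19,575. Book value $74,388.
Year 3: DB = ⌊$74,388 × 125%/6⌋ = $15,497; SL = ⌊$67,188/4⌋ = $16,797 → take SL $16,797. Book value $57,591.
Year 4: DB = ⌊$57,591 × 125%/6⌋ = $11,998; SL = ⌊$50,391/3⌋ = $16,797 → take SL $16,797. Book value $40,794.
Year 5: DB = ⌊$40,794 × 125%/6⌋ = $8,498; SL = ⌊$33,594/2⌋ = $16,797 → take SL $16,797. Book value $23,997.
Year 6 (final): $23,997 − $7,200 = $16,797. Book value $7,200.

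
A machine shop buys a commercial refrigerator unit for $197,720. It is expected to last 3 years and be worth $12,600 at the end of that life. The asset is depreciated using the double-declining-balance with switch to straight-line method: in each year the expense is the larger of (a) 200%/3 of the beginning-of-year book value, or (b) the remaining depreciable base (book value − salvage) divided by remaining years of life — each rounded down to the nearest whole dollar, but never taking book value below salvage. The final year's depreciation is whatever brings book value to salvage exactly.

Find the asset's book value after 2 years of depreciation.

Depreciable base = $197,720 − $12,600 = $185,120.
Year 1: DB = ⌊$197,720 × 200%/3⌋ = $131,813; SL = ⌊$185,120/3⌋ = $61,706 → take DB $131,813. Book value $65,907.
Year 2: DB = ⌊$65,907 × 200%/3⌋ = $43,938; SL = ⌊$53,307/2⌋ = $26,653 → take DB $43,938. Book value $21,969.

$21,969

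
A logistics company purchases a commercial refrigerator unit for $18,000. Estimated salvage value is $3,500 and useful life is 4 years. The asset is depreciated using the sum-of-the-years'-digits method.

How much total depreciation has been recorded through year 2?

Depreciable base = $18,000 − $3,500 = $14,500.
Sum of the years' digits = 4+3+2+1 = 10.
Year 1: $14,500 × 4/10 = $5,800. Book value $12,200.
Year 2: $14,500 × 3/10 = $4,350. Book value $7,850.
Accumulated through year 2 = $18,000 − $7,850 = $10,150.

$10,150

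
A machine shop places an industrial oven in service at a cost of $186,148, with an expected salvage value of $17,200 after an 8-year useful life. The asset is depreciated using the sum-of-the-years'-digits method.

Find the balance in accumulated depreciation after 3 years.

Depreciable base = $186,148 − $17,200 = $168,948.
Sum of the years' digits = 8+7+6+5+4+3+2+1 = 36.
Year 1: $168,948 × 8/36 = $37,544. Book value $148,604.
Year 2: $168,948 × 7/36 = $32,851. Book value $115,753.
Year 3: $168,948 × 6/36 = $28,158. Book value $87,595.
Accumulated through year 3 = $186,148 − $87,595 = $98,553.

$98,553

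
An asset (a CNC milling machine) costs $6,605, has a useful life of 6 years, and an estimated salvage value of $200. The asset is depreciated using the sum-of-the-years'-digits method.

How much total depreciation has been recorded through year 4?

Depreciable base = $6,605 − $200 = $6,405.
Sum of the years' digits = 6+5+4+3+2+1 = 21.
Year 1: $6,405 × 6/21 = $1,830. Book value $4,775.
Year 2: $6,405 × 5/21 = $1,525. Book value $3,250.
Year 3: $6,405 × 4/21 = $1,220. Book value $2,030.
Year 4: $6,405 × 3/21 = $915. Book value $1,115.
Accumulated through year 4 = $6,605 − $1,115 = $5,490.

$5,490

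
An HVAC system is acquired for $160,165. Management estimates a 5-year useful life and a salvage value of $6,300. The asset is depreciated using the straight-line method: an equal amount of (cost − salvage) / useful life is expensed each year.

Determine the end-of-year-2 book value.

Depreciable base = $160,165 − $6,300 = $153,865.
Annual expense = $153,865 / 5 = $30,773.
End of year 1: book value $129,392.
End of year 2: book value $98,619.

$98,619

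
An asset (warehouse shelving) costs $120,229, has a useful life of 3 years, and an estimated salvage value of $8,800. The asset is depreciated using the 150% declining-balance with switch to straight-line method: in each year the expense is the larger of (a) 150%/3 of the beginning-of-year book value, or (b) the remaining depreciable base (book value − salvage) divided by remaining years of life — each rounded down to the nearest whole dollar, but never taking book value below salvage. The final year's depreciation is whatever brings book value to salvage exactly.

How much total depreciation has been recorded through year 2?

Depreciable base = $120,229 − $8,800 = $111,429.
Year 1: DB = ⌊$120,229 × 150%/3⌋ = $60,114; SL = ⌊$111,429/3⌋ = $37,143 → take DB $60,114. Book value $60,115.
Year 2: DB = ⌊$60,115 × 150%/3⌋ = $30,057; SL = ⌊$51,315/2⌋ = $25,657 → take DB $30,057. Book value $30,058.
Accumulated through year 2 = $120,229 − $30,058 = $90,171.

$90,171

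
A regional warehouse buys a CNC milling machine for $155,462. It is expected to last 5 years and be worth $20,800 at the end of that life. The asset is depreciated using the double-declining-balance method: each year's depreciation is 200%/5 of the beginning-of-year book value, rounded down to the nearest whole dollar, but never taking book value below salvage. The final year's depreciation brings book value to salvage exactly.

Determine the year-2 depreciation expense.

$37,311

Depreciable base = $155,462 − $20,800 = $134,662.
Year 1: ⌊$155,462 × 200%/5⌋ = $62,184. Book value $93,278.
Year 2: ⌊$93,278 × 200%/5⌋ = $37,311. Book value $55,967.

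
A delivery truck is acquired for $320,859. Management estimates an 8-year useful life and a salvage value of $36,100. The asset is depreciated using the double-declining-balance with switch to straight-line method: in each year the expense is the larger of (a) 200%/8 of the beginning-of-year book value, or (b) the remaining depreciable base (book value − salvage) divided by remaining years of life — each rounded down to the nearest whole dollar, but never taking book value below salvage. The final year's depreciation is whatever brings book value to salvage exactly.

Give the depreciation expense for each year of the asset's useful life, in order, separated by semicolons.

$80,214; $60,161; $45,121; $33,840; $25,380; $19,035; $14,277; $6,731

Depreciable base = $320,859 − $36,100 = $284,759.
Year 1: DB = ⌊$320,859 × 200%/8⌋ = $80,214; SL = ⌊$284,759/8⌋ = $35,594 → take DB $80,214. Book value $240,645.
Year 2: DB = ⌊$240,645 × 200%/8⌋ = $60,161; SL = ⌊$204,545/7⌋ = $29,220 → take DB $60,161. Book value $180,484.
Year 3: DB = ⌊$180,484 × 200%/8⌋ = $45,121; SL = ⌊$144,384/6⌋ = $24,064 → take DB $45,121. Book value $135,363.
Year 4: DB = ⌊$135,363 × 200%/8⌋ = $33,840; SL = ⌊$99,263/5⌋ = $19,852 → take DB $33,840. Book value $101,523.
Year 5: DB = ⌊$101,523 × 200%/8⌋ = $25,380; SL = ⌊$65,423/4⌋ = $16,355 → take DB $25,380. Book value $76,143.
Year 6: DB = ⌊$76,143 × 200%/8⌋ = $19,035; SL = ⌊$40,043/3⌋ = $13,347 → take DB $19,035. Book value $57,108.
Year 7: DB = ⌊$57,108 × 200%/8⌋ = $14,277; SL = ⌊$21,008/2⌋ = $10,504 → take DB $14,277. Book value $42,831.
Year 8 (final): $42,831 − $36,100 = $6,731. Book value $36,100.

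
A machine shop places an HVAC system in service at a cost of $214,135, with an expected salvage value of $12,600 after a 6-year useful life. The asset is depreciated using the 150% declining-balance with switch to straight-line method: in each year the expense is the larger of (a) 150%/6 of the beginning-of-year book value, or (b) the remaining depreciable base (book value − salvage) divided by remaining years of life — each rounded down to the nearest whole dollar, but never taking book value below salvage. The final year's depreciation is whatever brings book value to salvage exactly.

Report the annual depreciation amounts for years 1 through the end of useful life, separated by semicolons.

Depreciable base = $214,135 − $12,600 = $201,535.
Year 1: DB = ⌊$214,135 × 150%/6⌋ = $53,533; SL = ⌊$201,535/6⌋ = $33,589 → take DB $53,533. Book value $160,602.
Year 2: DB = ⌊$160,602 × 150%/6⌋ = $40,150; SL = ⌊$148,002/5⌋ = $29,600 → take DB $40,150. Book value $120,452.
Year 3: DB = ⌊$120,452 × 150%/6⌋ = $30,113; SL = ⌊$107,852/4⌋ = $26,963 → take DB $30,113. Book value $90,339.
Year 4: DB = ⌊$90,339 × 150%/6⌋ = $22,584; SL = ⌊$77,739/3⌋ = $25,913 → take SL $25,913. Book value $64,426.
Year 5: DB = ⌊$64,426 × 150%/6⌋ = $16,106; SL = ⌊$51,826/2⌋ = $25,913 → take SL $25,913. Book value $38,513.
Year 6 (final): $38,513 − $12,600 = $25,913. Book value $12,600.

$53,533; $40,150; $30,113; $25,913; $25,913; $25,913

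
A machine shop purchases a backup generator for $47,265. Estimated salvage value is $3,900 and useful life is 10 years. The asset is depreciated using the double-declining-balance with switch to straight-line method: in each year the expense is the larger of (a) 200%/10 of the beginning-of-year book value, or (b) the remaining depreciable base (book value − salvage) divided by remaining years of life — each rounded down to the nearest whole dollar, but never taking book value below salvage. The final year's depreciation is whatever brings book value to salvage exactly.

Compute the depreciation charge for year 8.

Depreciable base = $47,265 − $3,900 = $43,365.
Year 1: DB = ⌊$47,265 × 200%/10⌋ = $9,453; SL = ⌊$43,365/10⌋ = $4,336 → take DB $9,453. Book value $37,812.
Year 2: DB = ⌊$37,812 × 200%/10⌋ = $7,562; SL = ⌊$33,912/9⌋ = $3,768 → take DB $7,562. Book value $30,250.
Year 3: DB = ⌊$30,250 × 200%/10⌋ = $6,050; SL = ⌊$26,350/8⌋ = $3,293 → take DB $6,050. Book value $24,200.
Year 4: DB = ⌊$24,200 × 200%/10⌋ = $4,840; SL = ⌊$20,300/7⌋ = $2,900 → take DB $4,840. Book value $19,360.
Year 5: DB = ⌊$19,360 × 200%/10⌋ = $3,872; SL = ⌊$15,460/6⌋ = $2,576 → take DB $3,872. Book value $15,488.
Year 6: DB = ⌊$15,488 × 200%/10⌋ = $3,097; SL = ⌊$11,588/5⌋ = $2,317 → take DB $3,097. Book value $12,391.
Year 7: DB = ⌊$12,391 × 200%/10⌋ = $2,478; SL = ⌊$8,491/4⌋ = $2,122 → take DB $2,478. Book value $9,913.
Year 8: DB = ⌊$9,913 × 200%/10⌋ = $1,982; SL = ⌊$6,013/3⌋ = $2,004 → take SL $2,004. Book value $7,909.

$2,004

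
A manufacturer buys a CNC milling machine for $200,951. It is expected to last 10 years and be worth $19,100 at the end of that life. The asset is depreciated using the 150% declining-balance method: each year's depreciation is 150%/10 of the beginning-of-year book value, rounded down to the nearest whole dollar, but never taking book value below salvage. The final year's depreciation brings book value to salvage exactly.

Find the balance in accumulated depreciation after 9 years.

$154,405

Depreciable base = $200,951 − $19,100 = $181,851.
Year 1: ⌊$200,951 × 150%/10⌋ = $30,142. Book value $170,809.
Year 2: ⌊$170,809 × 150%/10⌋ = $25,621. Book value $145,188.
Year 3: ⌊$145,188 × 150%/10⌋ = $21,778. Book value $123,410.
Year 4: ⌊$123,410 × 150%/10⌋ = $18,511. Book value $104,899.
Year 5: ⌊$104,899 × 150%/10⌋ = $15,734. Book value $89,165.
Year 6: ⌊$89,165 × 150%/10⌋ = $13,374. Book value $75,791.
Year 7: ⌊$75,791 × 150%/10⌋ = $11,368. Book value $64,423.
Year 8: ⌊$64,423 × 150%/10⌋ = $9,663. Book value $54,760.
Year 9: ⌊$54,760 × 150%/10⌋ = $8,214. Book value $46,546.
Accumulated through year 9 = $200,951 − $46,546 = $154,405.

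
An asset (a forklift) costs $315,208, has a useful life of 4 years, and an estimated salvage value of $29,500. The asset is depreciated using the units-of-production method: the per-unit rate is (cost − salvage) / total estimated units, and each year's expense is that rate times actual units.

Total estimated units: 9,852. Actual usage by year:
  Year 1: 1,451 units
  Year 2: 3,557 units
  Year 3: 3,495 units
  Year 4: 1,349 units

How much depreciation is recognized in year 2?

$103,153

Depreciable base = $315,208 − $29,500 = $285,708.
Rate = $285,708 / 9,852 units = $29 per unit.
Year 1: 1,451 × $29 = $42,079. Book value $273,129.
Year 2: 3,557 × $29 = $103,153. Book value $169,976.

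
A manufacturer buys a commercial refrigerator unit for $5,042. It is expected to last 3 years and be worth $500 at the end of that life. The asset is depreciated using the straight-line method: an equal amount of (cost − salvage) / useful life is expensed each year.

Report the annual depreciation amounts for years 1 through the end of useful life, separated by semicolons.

$1,514; $1,514; $1,514

Depreciable base = $5,042 − $500 = $4,542.
Annual expense = $4,542 / 3 = $1,514.
End of year 1: book value $3,528.
End of year 2: book value $2,014.
End of year 3: book value $500.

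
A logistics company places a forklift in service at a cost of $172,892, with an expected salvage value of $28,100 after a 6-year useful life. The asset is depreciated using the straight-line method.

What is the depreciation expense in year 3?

Depreciable base = $172,892 − $28,100 = $144,792.
Annual expense = $144,792 / 6 = $24,132.

$24,132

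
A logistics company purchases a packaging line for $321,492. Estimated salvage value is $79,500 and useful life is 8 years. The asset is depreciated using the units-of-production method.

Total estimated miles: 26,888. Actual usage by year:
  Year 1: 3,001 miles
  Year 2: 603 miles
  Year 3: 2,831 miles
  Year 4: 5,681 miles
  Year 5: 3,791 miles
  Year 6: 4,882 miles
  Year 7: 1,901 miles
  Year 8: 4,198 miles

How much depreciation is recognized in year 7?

Depreciable base = $321,492 − $79,500 = $241,992.
Rate = $241,992 / 26,888 miles = $9 per mile.
Year 1: 3,001 × $9 = $27,009. Book value $294,483.
Year 2: 603 × $9 = $5,427. Book value $289,056.
Year 3: 2,831 × $9 = $25,479. Book value $263,577.
Year 4: 5,681 × $9 = $51,129. Book value $212,448.
Year 5: 3,791 × $9 = $34,119. Book value $178,329.
Year 6: 4,882 × $9 = $43,938. Book value $134,391.
Year 7: 1,901 × $9 = $17,109. Book value $117,282.

$17,109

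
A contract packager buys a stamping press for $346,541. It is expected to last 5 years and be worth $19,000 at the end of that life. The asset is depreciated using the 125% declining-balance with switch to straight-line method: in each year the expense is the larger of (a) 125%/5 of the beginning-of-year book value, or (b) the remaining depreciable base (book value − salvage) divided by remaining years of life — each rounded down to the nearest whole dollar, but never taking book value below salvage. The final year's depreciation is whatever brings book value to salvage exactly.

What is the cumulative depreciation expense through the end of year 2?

$151,611

Depreciable base = $346,541 − $19,000 = $327,541.
Year 1: DB = ⌊$346,541 × 125%/5⌋ = $86,635; SL = ⌊$327,541/5⌋ = $65,508 → take DB $86,635. Book value $259,906.
Year 2: DB = ⌊$259,906 × 125%/5⌋ = $64,976; SL = ⌊$240,906/4⌋ = $60,226 → take DB $64,976. Book value $194,930.
Accumulated through year 2 = $346,541 − $194,930 = $151,611.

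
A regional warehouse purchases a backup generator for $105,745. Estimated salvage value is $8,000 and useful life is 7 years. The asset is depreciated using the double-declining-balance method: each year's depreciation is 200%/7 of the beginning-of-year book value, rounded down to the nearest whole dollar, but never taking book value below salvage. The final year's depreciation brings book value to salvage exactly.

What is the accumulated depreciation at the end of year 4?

$78,217

Depreciable base = $105,745 − $8,000 = $97,745.
Year 1: ⌊$105,745 × 200%/7⌋ = $30,212. Book value $75,533.
Year 2: ⌊$75,533 × 200%/7⌋ = $21,580. Book value $53,953.
Year 3: ⌊$53,953 × 200%/7⌋ = $15,415. Book value $38,538.
Year 4: ⌊$38,538 × 200%/7⌋ = $11,010. Book value $27,528.
Accumulated through year 4 = $105,745 − $27,528 = $78,217.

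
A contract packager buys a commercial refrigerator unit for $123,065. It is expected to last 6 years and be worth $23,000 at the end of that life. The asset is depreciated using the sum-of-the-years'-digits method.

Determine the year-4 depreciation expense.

Depreciable base = $123,065 − $23,000 = $100,065.
Sum of the years' digits = 6+5+4+3+2+1 = 21.
Year 1: $100,065 × 6/21 = $28,590. Book value $94,475.
Year 2: $100,065 × 5/21 = $23,825. Book value $70,650.
Year 3: $100,065 × 4/21 = $19,060. Book value $51,590.
Year 4: $100,065 × 3/21 = $14,295. Book value $37,295.

$14,295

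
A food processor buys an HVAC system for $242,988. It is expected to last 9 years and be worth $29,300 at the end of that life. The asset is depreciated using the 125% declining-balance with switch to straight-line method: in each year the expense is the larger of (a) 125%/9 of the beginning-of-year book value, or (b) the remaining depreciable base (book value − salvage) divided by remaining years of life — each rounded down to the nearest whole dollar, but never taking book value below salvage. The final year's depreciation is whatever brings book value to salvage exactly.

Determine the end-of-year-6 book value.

Depreciable base = $242,988 − $29,300 = $213,688.
Year 1: DB = ⌊$242,988 × 125%/9⌋ = $33,748; SL = ⌊$213,688/9⌋ = $23,743 → take DB $33,748. Book value $209,240.
Year 2: DB = ⌊$209,240 × 125%/9⌋ = $29,061; SL = ⌊$179,940/8⌋ = $22,492 → take DB $29,061. Book value $180,179.
Year 3: DB = ⌊$180,179 × 125%/9⌋ = $25,024; SL = ⌊$150,879/7⌋ = $21,554 → take DB $25,024. Book value $155,155.
Year 4: DB = ⌊$155,155 × 125%/9⌋ = $21,549; SL = ⌊$125,855/6⌋ = $20,975 → take DB $21,549. Book value $133,606.
Year 5: DB = ⌊$133,606 × 125%/9⌋ = $18,556; SL = ⌊$104,306/5⌋ = $20,861 → take SL $20,861. Book value $112,745.
Year 6: DB = ⌊$112,745 × 125%/9⌋ = $15,659; SL = ⌊$83,445/4⌋ = $20,861 → take SL $20,861. Book value $91,884.

$91,884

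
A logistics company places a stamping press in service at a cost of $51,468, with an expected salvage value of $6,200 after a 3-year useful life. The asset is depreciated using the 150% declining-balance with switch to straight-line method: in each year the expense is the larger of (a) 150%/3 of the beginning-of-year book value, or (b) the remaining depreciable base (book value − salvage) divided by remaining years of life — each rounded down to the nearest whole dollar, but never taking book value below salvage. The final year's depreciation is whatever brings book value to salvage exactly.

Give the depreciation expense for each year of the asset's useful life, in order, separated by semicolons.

$25,734; $12,867; $6,667

Depreciable base = $51,468 − $6,200 = $45,268.
Year 1: DB = ⌊$51,468 × 150%/3⌋ = $25,734; SL = ⌊$45,268/3⌋ = $15,089 → take DB $25,734. Book value $25,734.
Year 2: DB = ⌊$25,734 × 150%/3⌋ = $12,867; SL = ⌊$19,534/2⌋ = $9,767 → take DB $12,867. Book value $12,867.
Year 3 (final): $12,867 − $6,200 = $6,667. Book value $6,200.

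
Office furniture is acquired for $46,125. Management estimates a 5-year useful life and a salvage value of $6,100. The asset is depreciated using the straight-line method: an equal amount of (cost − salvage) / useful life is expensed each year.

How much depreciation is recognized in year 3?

Depreciable base = $46,125 − $6,100 = $40,025.
Annual expense = $40,025 / 5 = $8,005.

$8,005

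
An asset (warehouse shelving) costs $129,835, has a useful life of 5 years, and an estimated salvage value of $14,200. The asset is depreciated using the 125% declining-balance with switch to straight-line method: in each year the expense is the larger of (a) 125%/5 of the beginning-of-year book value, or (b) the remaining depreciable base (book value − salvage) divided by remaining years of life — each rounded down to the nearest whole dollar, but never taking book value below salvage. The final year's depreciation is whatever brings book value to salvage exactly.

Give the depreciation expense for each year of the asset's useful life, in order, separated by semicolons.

Depreciable base = $129,835 − $14,200 = $115,635.
Year 1: DB = ⌊$129,835 × 125%/5⌋ = $32,458; SL = ⌊$115,635/5⌋ = $23,127 → take DB $32,458. Book value $97,377.
Year 2: DB = ⌊$97,377 × 125%/5⌋ = $24,344; SL = ⌊$83,177/4⌋ = $20,794 → take DB $24,344. Book value $73,033.
Year 3: DB = ⌊$73,033 × 125%/5⌋ = $18,258; SL = ⌊$58,833/3⌋ = $19,611 → take SL $19,611. Book value $53,422.
Year 4: DB = ⌊$53,422 × 125%/5⌋ = $13,355; SL = ⌊$39,222/2⌋ = $19,611 → take SL $19,611. Book value $33,811.
Year 5 (final): $33,811 − $14,200 = $19,611. Book value $14,200.

$32,458; $24,344; $19,611; $19,611; $19,611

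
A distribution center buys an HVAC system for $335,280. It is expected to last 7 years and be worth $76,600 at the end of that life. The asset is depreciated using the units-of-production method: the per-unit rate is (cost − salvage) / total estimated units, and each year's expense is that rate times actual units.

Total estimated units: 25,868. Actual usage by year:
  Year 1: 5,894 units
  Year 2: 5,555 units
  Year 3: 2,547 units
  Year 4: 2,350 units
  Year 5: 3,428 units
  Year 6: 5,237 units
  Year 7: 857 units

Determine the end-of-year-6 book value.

Depreciable base = $335,280 − $76,600 = $258,680.
Rate = $258,680 / 25,868 units = $10 per unit.
Year 1: 5,894 × $10 = $58,940. Book value $276,340.
Year 2: 5,555 × $10 = $55,550. Book value $220,790.
Year 3: 2,547 × $10 = $25,470. Book value $195,320.
Year 4: 2,350 × $10 = $23,500. Book value $171,820.
Year 5: 3,428 × $10 = $34,280. Book value $137,540.
Year 6: 5,237 × $10 = $52,370. Book value $85,170.

$85,170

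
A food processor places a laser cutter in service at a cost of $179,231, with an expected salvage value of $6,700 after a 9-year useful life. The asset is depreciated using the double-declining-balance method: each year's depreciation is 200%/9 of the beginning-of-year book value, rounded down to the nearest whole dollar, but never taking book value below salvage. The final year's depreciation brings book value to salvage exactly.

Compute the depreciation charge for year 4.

$18,740

Depreciable base = $179,231 − $6,700 = $172,531.
Year 1: ⌊$179,231 × 200%/9⌋ = $39,829. Book value $139,402.
Year 2: ⌊$139,402 × 200%/9⌋ = $30,978. Book value $108,424.
Year 3: ⌊$108,424 × 200%/9⌋ = $24,094. Book value $84,330.
Year 4: ⌊$84,330 × 200%/9⌋ = $18,740. Book value $65,590.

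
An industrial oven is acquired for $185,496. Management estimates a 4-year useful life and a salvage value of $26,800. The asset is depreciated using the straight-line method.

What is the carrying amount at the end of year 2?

Depreciable base = $185,496 − $26,800 = $158,696.
Annual expense = $158,696 / 4 = $39,674.
End of year 1: book value $145,822.
End of year 2: book value $106,148.

$106,148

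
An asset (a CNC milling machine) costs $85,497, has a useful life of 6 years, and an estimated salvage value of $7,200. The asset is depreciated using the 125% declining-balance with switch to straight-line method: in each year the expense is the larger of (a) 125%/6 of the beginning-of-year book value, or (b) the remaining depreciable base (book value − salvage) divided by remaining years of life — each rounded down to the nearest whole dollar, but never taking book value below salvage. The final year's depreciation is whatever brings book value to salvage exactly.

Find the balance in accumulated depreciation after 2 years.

Depreciable base = $85,497 − $7,200 = $78,297.
Year 1: DB = ⌊$85,497 × 125%/6⌋ = $17,811; SL = ⌊$78,297/6⌋ = $13,049 → take DB $17,811. Book value $67,686.
Year 2: DB = ⌊$67,686 × 125%/6⌋ = $14,101; SL = ⌊$60,486/5⌋ = $12,097 → take DB $14,101. Book value $53,585.
Accumulated through year 2 = $85,497 − $53,585 = $31,912.

$31,912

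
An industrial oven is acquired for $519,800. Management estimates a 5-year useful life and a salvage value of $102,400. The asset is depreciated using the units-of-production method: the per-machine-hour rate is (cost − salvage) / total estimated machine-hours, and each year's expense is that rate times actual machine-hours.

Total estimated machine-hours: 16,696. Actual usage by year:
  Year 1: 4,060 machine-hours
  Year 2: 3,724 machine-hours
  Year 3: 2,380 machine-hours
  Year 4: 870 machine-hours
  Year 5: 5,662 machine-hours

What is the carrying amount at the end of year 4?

Depreciable base = $519,800 − $102,400 = $417,400.
Rate = $417,400 / 16,696 machine-hours = $25 per machine-hour.
Year 1: 4,060 × $25 = $101,500. Book value $418,300.
Year 2: 3,724 × $25 = $93,100. Book value $325,200.
Year 3: 2,380 × $25 = $59,500. Book value $265,700.
Year 4: 870 × $25 = $21,750. Book value $243,950.

$243,950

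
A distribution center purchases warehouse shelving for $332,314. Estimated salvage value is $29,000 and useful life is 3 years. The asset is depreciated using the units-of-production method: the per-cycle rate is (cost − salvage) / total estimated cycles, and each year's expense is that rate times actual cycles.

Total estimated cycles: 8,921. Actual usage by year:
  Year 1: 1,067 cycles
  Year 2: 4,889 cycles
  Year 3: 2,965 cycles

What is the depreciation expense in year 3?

$100,810

Depreciable base = $332,314 − $29,000 = $303,314.
Rate = $303,314 / 8,921 cycles = $34 per cycle.
Year 1: 1,067 × $34 = $36,278. Book value $296,036.
Year 2: 4,889 × $34 = $166,226. Book value $129,810.
Year 3: 2,965 × $34 = $100,810. Book value $29,000.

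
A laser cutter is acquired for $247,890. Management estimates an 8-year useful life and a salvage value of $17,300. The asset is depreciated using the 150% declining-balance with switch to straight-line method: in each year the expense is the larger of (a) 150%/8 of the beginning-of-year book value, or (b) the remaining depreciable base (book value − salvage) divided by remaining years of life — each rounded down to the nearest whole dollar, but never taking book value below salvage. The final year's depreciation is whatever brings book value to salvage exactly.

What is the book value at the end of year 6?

Depreciable base = $247,890 − $17,300 = $230,590.
Year 1: DB = ⌊$247,890 × 150%/8⌋ = $46,479; SL = ⌊$230,590/8⌋ = $28,823 → take DB $46,479. Book value $201,411.
Year 2: DB = ⌊$201,411 × 150%/8⌋ = $37,764; SL = ⌊$184,111/7⌋ = $26,301 → take DB $37,764. Book value $163,647.
Year 3: DB = ⌊$163,647 × 150%/8⌋ = $30,683; SL = ⌊$146,347/6⌋ = $24,391 → take DB $30,683. Book value $132,964.
Year 4: DB = ⌊$132,964 × 150%/8⌋ = $24,930; SL = ⌊$115,664/5⌋ = $23,132 → take DB $24,930. Book value $108,034.
Year 5: DB = ⌊$108,034 × 150%/8⌋ = $20,256; SL = ⌊$90,734/4⌋ = $22,683 → take SL $22,683. Book value $85,351.
Year 6: DB = ⌊$85,351 × 150%/8⌋ = $16,003; SL = ⌊$68,051/3⌋ = $22,683 → take SL $22,683. Book value $62,668.

$62,668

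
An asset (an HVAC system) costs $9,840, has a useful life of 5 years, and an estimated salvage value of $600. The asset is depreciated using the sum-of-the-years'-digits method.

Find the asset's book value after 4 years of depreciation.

Depreciable base = $9,840 − $600 = $9,240.
Sum of the years' digits = 5+4+3+2+1 = 15.
Year 1: $9,240 × 5/15 = $3,080. Book value $6,760.
Year 2: $9,240 × 4/15 = $2,464. Book value $4,296.
Year 3: $9,240 × 3/15 = $1,848. Book value $2,448.
Year 4: $9,240 × 2/15 = $1,232. Book value $1,216.

$1,216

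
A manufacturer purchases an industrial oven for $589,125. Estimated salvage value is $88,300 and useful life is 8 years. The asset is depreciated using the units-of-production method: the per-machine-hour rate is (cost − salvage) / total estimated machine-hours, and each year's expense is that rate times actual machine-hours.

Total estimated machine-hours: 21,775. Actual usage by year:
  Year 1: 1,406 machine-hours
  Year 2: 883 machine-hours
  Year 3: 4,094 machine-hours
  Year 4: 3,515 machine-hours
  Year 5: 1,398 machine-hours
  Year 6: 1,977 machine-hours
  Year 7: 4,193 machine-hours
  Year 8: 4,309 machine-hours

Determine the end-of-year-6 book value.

Depreciable base = $589,125 − $88,300 = $500,825.
Rate = $500,825 / 21,775 machine-hours = $23 per machine-hour.
Year 1: 1,406 × $23 = $32,338. Book value $556,787.
Year 2: 883 × $23 = $20,309. Book value $536,478.
Year 3: 4,094 × $23 = $94,162. Book value $442,316.
Year 4: 3,515 × $23 = $80,845. Book value $361,471.
Year 5: 1,398 × $23 = $32,154. Book value $329,317.
Year 6: 1,977 × $23 = $45,471. Book value $283,846.

$283,846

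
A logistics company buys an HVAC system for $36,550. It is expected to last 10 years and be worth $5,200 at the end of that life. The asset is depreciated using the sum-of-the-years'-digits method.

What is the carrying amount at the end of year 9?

Depreciable base = $36,550 − $5,200 = $31,350.
Sum of the years' digits = 10+9+8+7+6+5+4+3+2+1 = 55.
Year 1: $31,350 × 10/55 = $5,700. Book value $30,850.
Year 2: $31,350 × 9/55 = $5,130. Book value $25,720.
Year 3: $31,350 × 8/55 = $4,560. Book value $21,160.
Year 4: $31,350 × 7/55 = $3,990. Book value $17,170.
Year 5: $31,350 × 6/55 = $3,420. Book value $13,750.
Year 6: $31,350 × 5/55 = $2,850. Book value $10,900.
Year 7: $31,350 × 4/55 = $2,280. Book value $8,620.
Year 8: $31,350 × 3/55 = $1,710. Book value $6,910.
Year 9: $31,350 × 2/55 = $1,140. Book value $5,770.

$5,770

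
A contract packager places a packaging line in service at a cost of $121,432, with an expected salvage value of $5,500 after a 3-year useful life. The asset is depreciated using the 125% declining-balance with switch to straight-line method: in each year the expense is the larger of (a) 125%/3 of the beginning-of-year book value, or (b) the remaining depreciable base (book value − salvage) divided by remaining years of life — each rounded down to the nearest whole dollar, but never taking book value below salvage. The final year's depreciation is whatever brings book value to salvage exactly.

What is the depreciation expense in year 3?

$32,668

Depreciable base = $121,432 − $5,500 = $115,932.
Year 1: DB = ⌊$121,432 × 125%/3⌋ = $50,596; SL = ⌊$115,932/3⌋ = $38,644 → take DB $50,596. Book value $70,836.
Year 2: DB = ⌊$70,836 × 125%/3⌋ = $29,515; SL = ⌊$65,336/2⌋ = $32,668 → take SL $32,668. Book value $38,168.
Year 3 (final): $38,168 − $5,500 = $32,668. Book value $5,500.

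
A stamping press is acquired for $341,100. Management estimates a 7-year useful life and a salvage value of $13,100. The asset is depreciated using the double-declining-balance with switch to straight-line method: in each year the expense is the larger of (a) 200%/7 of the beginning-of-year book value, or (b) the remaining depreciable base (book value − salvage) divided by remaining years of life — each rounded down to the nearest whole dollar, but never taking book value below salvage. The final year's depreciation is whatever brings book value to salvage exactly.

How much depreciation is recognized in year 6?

Depreciable base = $341,100 − $13,100 = $328,000.
Year 1: DB = ⌊$341,100 × 200%/7⌋ = $97,457; SL = ⌊$328,000/7⌋ = $46,857 → take DB $97,457. Book value $243,643.
Year 2: DB = ⌊$243,643 × 200%/7⌋ = $69,612; SL = ⌊$230,543/6⌋ = $38,423 → take DB $69,612. Book value $174,031.
Year 3: DB = ⌊$174,031 × 200%/7⌋ = $49,723; SL = ⌊$160,931/5⌋ = $32,186 → take DB $49,723. Book value $124,308.
Year 4: DB = ⌊$124,308 × 200%/7⌋ = $35,516; SL = ⌊$111,208/4⌋ = $27,802 → take DB $35,516. Book value $88,792.
Year 5: DB = ⌊$88,792 × 200%/7⌋ = $25,369; SL = ⌊$75,692/3⌋ = $25,230 → take DB $25,369. Book value $63,423.
Year 6: DB = ⌊$63,423 × 200%/7⌋ = $18,120; SL = ⌊$50,323/2⌋ = $25,161 → take SL $25,161. Book value $38,262.

$25,161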